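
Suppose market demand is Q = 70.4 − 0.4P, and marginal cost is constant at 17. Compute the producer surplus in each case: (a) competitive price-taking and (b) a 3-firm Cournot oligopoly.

Inverting demand: P = 176 − 2.5Q.
Competitive firms price at marginal cost: P = 17, giving Q = 63.6.
PS = (17 − 17)·63.6 = 0.
In a 3-firm Cournot equilibrium, symmetry and the first-order condition give q = (176 − 17)/(10) = 15.9. So Q = 47.7 and P = 56.75.
PS = (56.75 − 17)·47.7 = 1896.075.

Competition: PS = 0; Cournot: PS = 1896.075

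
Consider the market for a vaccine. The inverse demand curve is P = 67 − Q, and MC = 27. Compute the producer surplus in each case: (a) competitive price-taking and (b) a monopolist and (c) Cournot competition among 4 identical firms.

Perfect competition: P = MC = 27, so 67 − Q = 27 and Q = 40.
PS = (27 − 27)·40 = 0.
The monopolist equates marginal revenue to marginal cost: 67 − 2Q = 27, so Q = 20. From demand, P = 47.
PS = (47 − 27)·20 = 400.
Cournot with 4 identical firms: the symmetric best-response condition is 67 − 5q = 27. Each firm produces q = 8, total output Q = 32, price P = 35.
PS = (35 − 27)·32 = 256.

Competition: PS = 0; Monopoly: PS = 400; Cournot: PS = 256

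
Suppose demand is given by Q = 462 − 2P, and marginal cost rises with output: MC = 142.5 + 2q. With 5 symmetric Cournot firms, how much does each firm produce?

Inverting demand: P = 231 − 0.5Q.
With 5 symmetric Cournot firms, each firm's FOC gives 231 − 3q = 142.5 + 2q, so q = 17.7, Q = 5·17.7 = 88.5, and P = 186.75.

q_i = 17.7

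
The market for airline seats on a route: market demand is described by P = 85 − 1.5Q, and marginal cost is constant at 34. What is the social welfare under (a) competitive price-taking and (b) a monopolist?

Competition: TS = 867; Monopoly: TS = 650.25

Perfect competition: P = MC = 34, so 85 − 1.5Q = 34 and Q = 34.
CS = ½·(85 − 34)·34 = 867; PS = (34 − 34)·34 = 0; TS = 867.
The monopolist equates marginal revenue to marginal cost: 85 − 3Q = 34, so Q = 17. From demand, P = 59.5.
CS = ½·(85 − 59.5)·17 = 216.75; PS = (59.5 − 34)·17 = 433.5; TS = 650.25.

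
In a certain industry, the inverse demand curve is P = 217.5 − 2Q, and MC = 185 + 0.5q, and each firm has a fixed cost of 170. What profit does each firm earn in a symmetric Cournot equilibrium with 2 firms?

π_i = −113.75

In a 2-firm Cournot equilibrium, symmetry and the first-order condition give q = (217.5 − 185)/(6.5) = 5. So Q = 10 and P = 197.5.
Each firm's profit = 197.5·5 − (185·5 + ½·0.5·5²) − 170 = −113.75.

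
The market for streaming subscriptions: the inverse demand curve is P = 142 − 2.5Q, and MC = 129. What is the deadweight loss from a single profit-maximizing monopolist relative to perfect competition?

Under competition P = MC = 129, so Q = (142 − 129)/2.5 = 5.2.
Monopoly sets MR = MC: 142 − 5Q = 129 ⇒ Q = 2.6, P = 142 − 2.5·2.6 = 135.5.
DWL is the triangle between Q = 2.6 and Q = 5.2: ½·(5.2 − 2.6)·(135.5 − 129) = 8.45.

DWL = 8.45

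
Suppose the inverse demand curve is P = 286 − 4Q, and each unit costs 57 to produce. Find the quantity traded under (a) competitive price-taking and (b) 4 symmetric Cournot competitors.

Competition: Q = 57.25; Cournot: Q = 45.8

Competitive firms price at marginal cost: P = 57, giving Q = 57.25.
Cournot with 4 identical firms: the symmetric best-response condition is 286 − 20q = 57. Each firm produces q = 11.45, total output Q = 45.8, price P = 102.8.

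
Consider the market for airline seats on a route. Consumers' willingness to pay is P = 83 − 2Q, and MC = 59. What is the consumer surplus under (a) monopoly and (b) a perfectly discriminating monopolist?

Monopoly: CS = 36; Perfect PD: CS = 0

Monopoly sets MR = MC: 83 − 4Q = 59 ⇒ Q = 6, P = 83 − 2·6 = 71.
CS = ½·(83 − 71)·6 = 36.
A perfectly discriminating monopolist sells every unit with P(Q) ≥ MC(Q), so output equals the competitive quantity Q = 12. Each buyer pays their reservation price, so CS = 0 and the firm captures all surplus.
CS = 0.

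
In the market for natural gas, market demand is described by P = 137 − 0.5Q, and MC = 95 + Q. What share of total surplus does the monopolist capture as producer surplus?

PS/TS = 0.8

Monopoly sets MR = MC: 137 − Q = 95 + Q ⇒ Q = 21, P = 137 − 0.5·21 = 126.5.
CS = ½·(137 − 126.5)·21 = 110.25.
PS = P·Q − VC(Q) = 126.5·21 − (95·21 + ½·1·21²) = 441.
Share captured = PS/TS = 441/551.25 = 0.8.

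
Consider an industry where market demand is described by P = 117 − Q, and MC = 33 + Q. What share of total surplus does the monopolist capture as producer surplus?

A monopolist chooses Q where MR = MC. MR = 117 − 2Q; setting this equal to 33 + Q gives Q = 28 and P = 89.
CS = ½·(117 − 89)·28 = 392.
PS = P·Q − VC(Q) = 89·28 − (33·28 + ½·1·28²) = 1176.
Share captured = PS/TS = 1176/1568 = 0.75.

PS/TS = 0.75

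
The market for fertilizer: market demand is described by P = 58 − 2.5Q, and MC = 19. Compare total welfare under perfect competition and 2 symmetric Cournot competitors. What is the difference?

Perfect competition: P = MC = 19, so 58 − 2.5Q = 19 and Q = 15.6.
CS = ½·(58 − 19)·15.6 = 304.2; PS = (19 − 19)·15.6 = 0; TS = 304.2.
Cournot with 2 identical firms: the symmetric best-response condition is 58 − 7.5q = 19. Each firm produces q = 5.2, total output Q = 10.4, price P = 32.
CS = ½·(58 − 32)·10.4 = 135.2; PS = (32 − 19)·10.4 = 135.2; TS = 270.4.
Change in total welfare: 270.4 − 304.2 = −33.8.

Total welfare falls by 33.8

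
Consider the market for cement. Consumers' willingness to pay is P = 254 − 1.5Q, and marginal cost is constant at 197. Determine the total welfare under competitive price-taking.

Perfect competition: P = MC = 197, so 254 − 1.5Q = 197 and Q = 38.
CS = ½·(254 − 197)·38 = 1083; PS = (197 − 197)·38 = 0; TS = 1083.

TS = 1083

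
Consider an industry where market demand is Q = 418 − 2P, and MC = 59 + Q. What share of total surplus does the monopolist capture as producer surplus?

PS/TS = 0.8

Inverting demand: P = 209 − 0.5Q.
The monopolist equates marginal revenue to marginal cost: 209 − Q = 59 + Q, so Q = 75. From demand, P = 171.5.
CS = ½·(209 − 171.5)·75 = 1406.25.
PS = P·Q − VC(Q) = 171.5·75 − (59·75 + ½·1·75²) = 5625.
Share captured = PS/TS = 5625/7031.25 = 0.8.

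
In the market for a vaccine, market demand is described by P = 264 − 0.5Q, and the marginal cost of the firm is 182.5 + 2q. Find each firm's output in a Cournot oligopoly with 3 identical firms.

In a 3-firm Cournot equilibrium, symmetry and the first-order condition give q = (264 − 182.5)/(4) = 20.375. So Q = 61.125 and P = 3735/16.

q_i = 20.375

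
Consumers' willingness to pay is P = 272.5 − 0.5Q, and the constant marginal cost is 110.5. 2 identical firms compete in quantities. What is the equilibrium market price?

In a 2-firm Cournot equilibrium, symmetry and the first-order condition give q = (272.5 − 110.5)/(1.5) = 108. So Q = 216 and P = 164.5.

P = 164.5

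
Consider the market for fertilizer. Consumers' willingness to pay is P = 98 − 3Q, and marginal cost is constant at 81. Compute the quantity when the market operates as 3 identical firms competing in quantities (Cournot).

In a 3-firm Cournot equilibrium, symmetry and the first-order condition give q = (98 − 81)/(12) = 17/12. So Q = 4.25 and P = 85.25.

Q = 4.25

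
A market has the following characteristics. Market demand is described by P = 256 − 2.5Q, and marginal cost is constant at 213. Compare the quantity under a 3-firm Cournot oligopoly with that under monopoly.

Cournot: Q = 12.9; Monopoly: Q = 8.6

In a 3-firm Cournot equilibrium, symmetry and the first-order condition give q = (256 − 213)/(10) = 4.3. So Q = 12.9 and P = 223.75.
Monopoly sets MR = MC: 256 − 5Q = 213 ⇒ Q = 8.6, P = 256 − 2.5·8.6 = 234.5.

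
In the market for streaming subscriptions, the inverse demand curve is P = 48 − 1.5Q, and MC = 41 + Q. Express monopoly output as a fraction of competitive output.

A monopolist chooses Q where MR = MC. MR = 48 − 3Q; setting this equal to 41 + Q gives Q = 1.75 and P = 45.375.
Competitive equilibrium sets price equal to marginal cost: 48 − 1.5Q = 41 + Q, so Q = 2.8 and P = 43.8.
Ratio Q_m/Q_c = 1.75/2.8 = 0.625.

Q_m/Q_c = 0.625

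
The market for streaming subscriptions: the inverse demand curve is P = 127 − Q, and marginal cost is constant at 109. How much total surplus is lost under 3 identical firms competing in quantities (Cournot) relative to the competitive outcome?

DWL = 10.125

Competitive firms price at marginal cost: P = 109, giving Q = 18.
In a 3-firm Cournot equilibrium, symmetry and the first-order condition give q = (127 − 109)/(4) = 4.5. So Q = 13.5 and P = 113.5.
DWL is the triangle between Q = 13.5 and Q = 18: ½·(18 − 13.5)·(113.5 − 109) = 10.125.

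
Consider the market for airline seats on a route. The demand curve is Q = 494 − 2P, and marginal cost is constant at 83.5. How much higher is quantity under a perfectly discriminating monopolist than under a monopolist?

Quantity rises by 163.5

Inverting demand: P = 247 − 0.5Q.
Monopoly sets MR = MC: 247 − Q = 83.5 ⇒ Q = 163.5, P = 247 − 0.5·163.5 = 165.25.
Under first-degree price discrimination the firm charges each unit its demand price and produces up to where P = MC, i.e. Q = 327. Consumer surplus is zero; producer surplus equals total surplus.
Change in quantity: 327 − 163.5 = 163.5.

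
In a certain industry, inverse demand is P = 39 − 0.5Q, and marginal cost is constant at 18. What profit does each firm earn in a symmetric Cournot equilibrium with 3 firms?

Cournot with 3 identical firms: the symmetric best-response condition is 39 − 2q = 18. Each firm produces q = 10.5, total output Q = 31.5, price P = 23.25.
Each firm's profit = (23.25 − 18)·10.5 = 55.125.

π_i = 55.125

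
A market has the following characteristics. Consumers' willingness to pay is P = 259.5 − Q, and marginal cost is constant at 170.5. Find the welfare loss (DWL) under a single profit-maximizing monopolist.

Perfect competition: P = MC = 170.5, so 259.5 − Q = 170.5 and Q = 89.
The monopolist equates marginal revenue to marginal cost: 259.5 − 2Q = 170.5, so Q = 44.5. From demand, P = 215.
DWL is the triangle between Q = 44.5 and Q = 89: ½·(89 − 44.5)·(215 − 170.5) = 990.125.

DWL = 990.125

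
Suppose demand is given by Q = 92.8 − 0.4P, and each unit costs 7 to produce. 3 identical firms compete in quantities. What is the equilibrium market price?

P = 63.25

Inverting demand: P = 232 − 2.5Q.
With 3 symmetric Cournot firms, each firm's FOC gives 232 − 10q = 7, so q = 22.5, Q = 3·22.5 = 67.5, and P = 63.25.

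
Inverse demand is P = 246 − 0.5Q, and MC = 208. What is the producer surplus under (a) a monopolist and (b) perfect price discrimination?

Monopoly sets MR = MC: 246 − Q = 208 ⇒ Q = 38, P = 246 − 0.5·38 = 227.
PS = (227 − 208)·38 = 722.
A perfectly discriminating monopolist sells every unit with P(Q) ≥ MC(Q), so output equals the competitive quantity Q = 76. Each buyer pays their reservation price, so CS = 0 and the firm captures all surplus.
PS = ½·(246 − 208)·76 = 1444.

Monopoly: PS = 722; Perfect PD: PS = 1444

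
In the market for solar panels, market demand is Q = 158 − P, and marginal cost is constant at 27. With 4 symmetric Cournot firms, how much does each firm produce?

q_i = 26.2

Inverting demand: P = 158 − Q.
Cournot with 4 identical firms: the symmetric best-response condition is 158 − 5q = 27. Each firm produces q = 26.2, total output Q = 104.8, price P = 53.2.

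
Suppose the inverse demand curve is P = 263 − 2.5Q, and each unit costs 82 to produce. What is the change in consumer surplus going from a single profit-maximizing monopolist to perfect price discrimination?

Monopoly sets MR = MC: 263 − 5Q = 82 ⇒ Q = 36.2, P = 263 − 2.5·36.2 = 172.5.
CS = ½·(263 − 172.5)·36.2 = 1638.05.
Under first-degree price discrimination the firm charges each unit its demand price and produces up to where P = MC, i.e. Q = 72.4. Consumer surplus is zero; producer surplus equals total surplus.
CS = 0.
Change in consumer surplus: 0 − 1638.05 = −1638.05.

CS falls by 1638.05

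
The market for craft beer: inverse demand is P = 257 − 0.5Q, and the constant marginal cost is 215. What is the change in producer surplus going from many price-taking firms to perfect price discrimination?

Under competition P = MC = 215, so Q = (257 − 215)/0.5 = 84.
PS = (215 − 215)·84 = 0.
With perfect price discrimination, output is the efficient level Q = 84 (where demand meets MC), but every buyer pays their willingness to pay: CS = 0 and PS = total surplus.
PS = ½·(257 − 215)·84 = 1764.
Change in producer surplus: 1764 − 0 = 1764.

Producer surplus rises by 1764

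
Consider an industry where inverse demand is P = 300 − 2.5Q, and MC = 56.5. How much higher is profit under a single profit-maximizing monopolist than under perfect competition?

Profit rises by 5929.225

Perfect competition: P = MC = 56.5, so 300 − 2.5Q = 56.5 and Q = 97.4.
Profit = (56.5 − 56.5)·97.4 = 0.
A monopolist chooses Q where MR = MC. MR = 300 − 5Q; setting this equal to 56.5 gives Q = 48.7 and P = 178.25.
Profit = (178.25 − 56.5)·48.7 = 5929.225.
Change in profit: 5929.225 − 0 = 5929.225.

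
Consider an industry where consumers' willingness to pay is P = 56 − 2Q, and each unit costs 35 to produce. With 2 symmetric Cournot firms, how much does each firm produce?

q_i = 3.5

With 2 symmetric Cournot firms, each firm's FOC gives 56 − 6q = 35, so q = 3.5, Q = 2·3.5 = 7, and P = 42.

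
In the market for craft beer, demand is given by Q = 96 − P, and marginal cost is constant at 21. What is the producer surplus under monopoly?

Inverting demand: P = 96 − Q.
The monopolist equates marginal revenue to marginal cost: 96 − 2Q = 21, so Q = 37.5. From demand, P = 58.5.
PS = (58.5 − 21)·37.5 = 1406.25.

PS = 1406.25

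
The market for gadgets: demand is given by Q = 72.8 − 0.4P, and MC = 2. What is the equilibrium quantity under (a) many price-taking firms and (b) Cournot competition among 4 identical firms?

Inverting demand: P = 182 − 2.5Q.
Competitive firms price at marginal cost: P = 2, giving Q = 72.
With 4 symmetric Cournot firms, each firm's FOC gives 182 − 12.5q = 2, so q = 14.4, Q = 4·14.4 = 57.6, and P = 38.

Competition: Q = 72; Cournot: Q = 57.6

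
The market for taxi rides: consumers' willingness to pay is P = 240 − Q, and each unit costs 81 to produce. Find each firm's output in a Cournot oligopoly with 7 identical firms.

In a 7-firm Cournot equilibrium, symmetry and the first-order condition give q = (240 − 81)/(8) = 19.875. So Q = 139.125 and P = 100.875.

q_i = 19.875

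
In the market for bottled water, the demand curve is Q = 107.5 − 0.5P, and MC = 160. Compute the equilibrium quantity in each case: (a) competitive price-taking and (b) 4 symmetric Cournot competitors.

Inverting demand: P = 215 − 2Q.
Perfect competition: P = MC = 160, so 215 − 2Q = 160 and Q = 27.5.
In a 4-firm Cournot equilibrium, symmetry and the first-order condition give q = (215 − 160)/(10) = 5.5. So Q = 22 and P = 171.

Competition: Q = 27.5; Cournot: Q = 22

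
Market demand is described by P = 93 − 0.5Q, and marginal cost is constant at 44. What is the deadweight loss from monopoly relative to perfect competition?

DWL = 600.25

Competitive firms price at marginal cost: P = 44, giving Q = 98.
Monopoly sets MR = MC: 93 − Q = 44 ⇒ Q = 49, P = 93 − 0.5·49 = 68.5.
DWL is the triangle between Q = 49 and Q = 98: ½·(98 − 49)·(68.5 − 44) = 600.25.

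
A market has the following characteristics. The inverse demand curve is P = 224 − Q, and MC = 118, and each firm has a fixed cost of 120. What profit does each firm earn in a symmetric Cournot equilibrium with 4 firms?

In a 4-firm Cournot equilibrium, symmetry and the first-order condition give q = (224 − 118)/(5) = 21.2. So Q = 84.8 and P = 139.2.
Each firm's profit = (139.2 − 118)·21.2 − 120 = 329.44.

π_i = 329.44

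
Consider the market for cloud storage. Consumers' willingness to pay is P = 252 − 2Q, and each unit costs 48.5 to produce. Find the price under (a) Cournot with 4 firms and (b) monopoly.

Cournot: P = 89.2; Monopoly: P = 150.25

In a 4-firm Cournot equilibrium, symmetry and the first-order condition give q = (252 − 48.5)/(10) = 20.35. So Q = 81.4 and P = 89.2.
A monopolist chooses Q where MR = MC. MR = 252 − 4Q; setting this equal to 48.5 gives Q = 50.875 and P = 150.25.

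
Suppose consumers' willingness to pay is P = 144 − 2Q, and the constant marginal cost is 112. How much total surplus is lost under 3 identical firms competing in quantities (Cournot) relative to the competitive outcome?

Competitive firms price at marginal cost: P = 112, giving Q = 16.
With 3 symmetric Cournot firms, each firm's FOC gives 144 − 8q = 112, so q = 4, Q = 3·4 = 12, and P = 120.
DWL is the triangle between Q = 12 and Q = 16: ½·(16 − 12)·(120 − 112) = 16.

DWL = 16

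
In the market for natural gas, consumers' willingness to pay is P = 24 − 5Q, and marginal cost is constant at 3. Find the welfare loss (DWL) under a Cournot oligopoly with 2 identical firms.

DWL = 4.9

Under competition P = MC = 3, so Q = (24 − 3)/5 = 4.2.
With 2 symmetric Cournot firms, each firm's FOC gives 24 − 15q = 3, so q = 1.4, Q = 2·1.4 = 2.8, and P = 10.
DWL is the triangle between Q = 2.8 and Q = 4.2: ½·(4.2 − 2.8)·(10 − 3) = 4.9.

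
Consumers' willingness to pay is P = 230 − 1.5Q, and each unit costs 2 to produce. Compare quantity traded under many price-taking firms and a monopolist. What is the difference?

Perfect competition: P = MC = 2, so 230 − 1.5Q = 2 and Q = 152.
A monopolist chooses Q where MR = MC. MR = 230 − 3Q; setting this equal to 2 gives Q = 76 and P = 116.
Change in quantity traded: 76 − 152 = −76.

Q falls by 76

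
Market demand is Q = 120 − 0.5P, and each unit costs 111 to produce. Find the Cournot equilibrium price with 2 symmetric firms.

P = 154

Inverting demand: P = 240 − 2Q.
Cournot with 2 identical firms: the symmetric best-response condition is 240 − 6q = 111. Each firm produces q = 21.5, total output Q = 43, price P = 154.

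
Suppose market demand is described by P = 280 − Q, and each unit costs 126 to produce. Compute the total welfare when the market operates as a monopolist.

TS = 8893.5

Monopoly sets MR = MC: 280 − 2Q = 126 ⇒ Q = 77, P = 280 − 77 = 203.
CS = ½·(280 − 203)·77 = 2964.5; PS = (203 − 126)·77 = 5929; TS = 8893.5.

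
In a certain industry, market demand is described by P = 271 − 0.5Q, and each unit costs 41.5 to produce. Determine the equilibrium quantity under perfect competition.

Q = 459

Perfect competition: P = MC = 41.5, so 271 − 0.5Q = 41.5 and Q = 459.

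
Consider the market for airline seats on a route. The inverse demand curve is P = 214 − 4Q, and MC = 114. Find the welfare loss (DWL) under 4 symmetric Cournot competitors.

DWL = 50

Perfect competition: P = MC = 114, so 214 − 4Q = 114 and Q = 25.
With 4 symmetric Cournot firms, each firm's FOC gives 214 − 20q = 114, so q = 5, Q = 4·5 = 20, and P = 134.
DWL is the triangle between Q = 20 and Q = 25: ½·(25 − 20)·(134 − 114) = 50.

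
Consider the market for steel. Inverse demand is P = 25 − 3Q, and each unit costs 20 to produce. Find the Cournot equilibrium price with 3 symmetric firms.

Cournot with 3 identical firms: the symmetric best-response condition is 25 − 12q = 20. Each firm produces q = 5/12, total output Q = 1.25, price P = 21.25.

P = 21.25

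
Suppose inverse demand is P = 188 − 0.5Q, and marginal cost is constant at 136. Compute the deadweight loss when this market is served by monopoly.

Perfect competition: P = MC = 136, so 188 − 0.5Q = 136 and Q = 104.
Monopoly sets MR = MC: 188 − Q = 136 ⇒ Q = 52, P = 188 − 0.5·52 = 162.
DWL is the triangle between Q = 52 and Q = 104: ½·(104 − 52)·(162 − 136) = 676.

DWL = 676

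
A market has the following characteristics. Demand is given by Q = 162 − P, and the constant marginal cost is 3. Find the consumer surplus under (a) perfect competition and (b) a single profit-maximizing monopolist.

Inverting demand: P = 162 − Q.
Under competition P = MC = 3, so Q = (162 − 3)/1 = 159.
CS = ½·(162 − 3)·159 = 12640.5.
A monopolist chooses Q where MR = MC. MR = 162 − 2Q; setting this equal to 3 gives Q = 79.5 and P = 82.5.
CS = ½·(162 − 82.5)·79.5 = 3160.125.

Competition: CS = 12640.5; Monopoly: CS = 3160.125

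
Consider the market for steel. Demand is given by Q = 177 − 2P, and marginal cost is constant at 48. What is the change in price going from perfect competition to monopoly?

Price rises by 20.25

Inverting demand: P = 88.5 − 0.5Q.
Competitive firms price at marginal cost: P = 48, giving Q = 81.
Monopoly sets MR = MC: 88.5 − Q = 48 ⇒ Q = 40.5, P = 88.5 − 0.5·40.5 = 68.25.
Change in price: 68.25 − 48 = 20.25.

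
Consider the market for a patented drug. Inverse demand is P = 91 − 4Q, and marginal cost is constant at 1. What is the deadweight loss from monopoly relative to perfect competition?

Perfect competition: P = MC = 1, so 91 − 4Q = 1 and Q = 22.5.
Monopoly sets MR = MC: 91 − 8Q = 1 ⇒ Q = 11.25, P = 91 − 4·11.25 = 46.
DWL is the triangle between Q = 11.25 and Q = 22.5: ½·(22.5 − 11.25)·(46 − 1) = 253.125.

DWL = 253.125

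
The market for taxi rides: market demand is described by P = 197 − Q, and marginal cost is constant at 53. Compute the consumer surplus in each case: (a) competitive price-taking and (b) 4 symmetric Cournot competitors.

Competition: CS = 10368; Cournot: CS = 6635.52

Competitive firms price at marginal cost: P = 53, giving Q = 144.
CS = ½·(197 − 53)·144 = 10368.
Cournot with 4 identical firms: the symmetric best-response condition is 197 − 5q = 53. Each firm produces q = 28.8, total output Q = 115.2, price P = 81.8.
CS = ½·(197 − 81.8)·115.2 = 6635.52.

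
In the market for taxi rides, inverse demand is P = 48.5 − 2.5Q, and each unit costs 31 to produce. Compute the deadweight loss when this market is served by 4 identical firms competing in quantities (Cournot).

Perfect competition: P = MC = 31, so 48.5 − 2.5Q = 31 and Q = 7.
With 4 symmetric Cournot firms, each firm's FOC gives 48.5 − 12.5q = 31, so q = 1.4, Q = 4·1.4 = 5.6, and P = 34.5.
DWL is the triangle between Q = 5.6 and Q = 7: ½·(7 − 5.6)·(34.5 − 31) = 2.45.

DWL = 2.45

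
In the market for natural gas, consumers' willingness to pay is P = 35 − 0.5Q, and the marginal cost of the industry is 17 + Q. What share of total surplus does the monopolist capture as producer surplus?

The monopolist equates marginal revenue to marginal cost: 35 − Q = 17 + Q, so Q = 9. From demand, P = 30.5.
CS = ½·(35 − 30.5)·9 = 20.25.
PS = P·Q − VC(Q) = 30.5·9 − (17·9 + ½·1·9²) = 81.
Share captured = PS/TS = 81/101.25 = 0.8.

PS/TS = 0.8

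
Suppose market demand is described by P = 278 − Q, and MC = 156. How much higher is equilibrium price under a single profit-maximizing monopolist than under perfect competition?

Equilibrium price rises by 61

Perfect competition: P = MC = 156, so 278 − Q = 156 and Q = 122.
A monopolist chooses Q where MR = MC. MR = 278 − 2Q; setting this equal to 156 gives Q = 61 and P = 217.
Change in equilibrium price: 217 − 156 = 61.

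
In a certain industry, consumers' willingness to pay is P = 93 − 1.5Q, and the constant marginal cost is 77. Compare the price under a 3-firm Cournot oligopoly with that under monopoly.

In a 3-firm Cournot equilibrium, symmetry and the first-order condition give q = (93 − 77)/(6) = 8/3. So Q = 8 and P = 81.
Monopoly sets MR = MC: 93 − 3Q = 77 ⇒ Q = 16/3, P = 93 − 1.5·16/3 = 85.

Cournot: P = 81; Monopoly: P = 85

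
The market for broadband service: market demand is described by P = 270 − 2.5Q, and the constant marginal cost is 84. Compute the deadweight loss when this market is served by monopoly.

DWL = 1729.8

Under competition P = MC = 84, so Q = (270 − 84)/2.5 = 74.4.
Monopoly sets MR = MC: 270 − 5Q = 84 ⇒ Q = 37.2, P = 270 − 2.5·37.2 = 177.
DWL is the triangle between Q = 37.2 and Q = 74.4: ½·(74.4 − 37.2)·(177 − 84) = 1729.8.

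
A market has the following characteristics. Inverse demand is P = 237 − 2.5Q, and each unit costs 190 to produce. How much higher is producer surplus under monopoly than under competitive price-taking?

PS rises by 220.9

Under competition P = MC = 190, so Q = (237 − 190)/2.5 = 18.8.
PS = (190 − 190)·18.8 = 0.
The monopolist equates marginal revenue to marginal cost: 237 − 5Q = 190, so Q = 9.4. From demand, P = 213.5.
PS = (213.5 − 190)·9.4 = 220.9.
Change in producer surplus: 220.9 − 0 = 220.9.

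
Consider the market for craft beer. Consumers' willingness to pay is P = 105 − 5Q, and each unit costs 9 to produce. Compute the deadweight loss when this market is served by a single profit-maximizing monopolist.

DWL = 230.4

Competitive firms price at marginal cost: P = 9, giving Q = 19.2.
The monopolist equates marginal revenue to marginal cost: 105 − 10Q = 9, so Q = 9.6. From demand, P = 57.
DWL is the triangle between Q = 9.6 and Q = 19.2: ½·(19.2 − 9.6)·(57 − 9) = 230.4.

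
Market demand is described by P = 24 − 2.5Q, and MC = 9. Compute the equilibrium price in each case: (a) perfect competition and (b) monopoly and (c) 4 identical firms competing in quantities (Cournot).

Perfect competition: P = MC = 9, so 24 − 2.5Q = 9 and Q = 6.
A monopolist chooses Q where MR = MC. MR = 24 − 5Q; setting this equal to 9 gives Q = 3 and P = 16.5.
Cournot with 4 identical firms: the symmetric best-response condition is 24 − 12.5q = 9. Each firm produces q = 1.2, total output Q = 4.8, price P = 12.

Competition: P = 9; Monopoly: P = 16.5; Cournot: P = 12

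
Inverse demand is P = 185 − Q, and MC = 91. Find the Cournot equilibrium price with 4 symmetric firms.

With 4 symmetric Cournot firms, each firm's FOC gives 185 − 5q = 91, so q = 18.8, Q = 4·18.8 = 75.2, and P = 109.8.

P = 109.8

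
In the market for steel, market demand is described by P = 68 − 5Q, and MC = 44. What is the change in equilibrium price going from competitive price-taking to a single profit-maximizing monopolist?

Perfect competition: P = MC = 44, so 68 − 5Q = 44 and Q = 4.8.
The monopolist equates marginal revenue to marginal cost: 68 − 10Q = 44, so Q = 2.4. From demand, P = 56.
Change in equilibrium price: 56 − 44 = 12.

Equilibrium price rises by 12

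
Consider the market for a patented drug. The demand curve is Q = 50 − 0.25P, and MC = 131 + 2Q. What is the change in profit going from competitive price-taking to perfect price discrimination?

Inverting demand: P = 200 − 4Q.
Under competition P = MC: 200 − 4Q = 131 + 2Q ⇒ Q = 11.5, P = 154.
Profit = 154·11.5 − (131·11.5 + ½·2·11.5²) = 132.25.
A perfectly discriminating monopolist sells every unit with P(Q) ≥ MC(Q), so output equals the competitive quantity Q = 11.5. Each buyer pays their reservation price, so CS = 0 and the firm captures all surplus.
PS equals the full surplus area, 396.75. Profit = 396.75 = 396.75.
Change in profit: 396.75 − 132.25 = 264.5.

π rises by 264.5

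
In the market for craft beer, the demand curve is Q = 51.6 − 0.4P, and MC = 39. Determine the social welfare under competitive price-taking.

TS = 1620

Inverting demand: P = 129 − 2.5Q.
Competitive firms price at marginal cost: P = 39, giving Q = 36.
CS = ½·(129 − 39)·36 = 1620; PS = (39 − 39)·36 = 0; TS = 1620.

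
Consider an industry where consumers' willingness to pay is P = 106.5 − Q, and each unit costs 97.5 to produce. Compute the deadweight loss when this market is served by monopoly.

Under competition P = MC = 97.5, so Q = (106.5 − 97.5)/1 = 9.
Monopoly sets MR = MC: 106.5 − 2Q = 97.5 ⇒ Q = 4.5, P = 106.5 − 4.5 = 102.
DWL is the triangle between Q = 4.5 and Q = 9: ½·(9 − 4.5)·(102 − 97.5) = 10.125.

DWL = 10.125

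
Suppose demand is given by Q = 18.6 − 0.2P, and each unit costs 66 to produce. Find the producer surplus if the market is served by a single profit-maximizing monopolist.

PS = 36.45

Inverting demand: P = 93 − 5Q.
A monopolist chooses Q where MR = MC. MR = 93 − 10Q; setting this equal to 66 gives Q = 2.7 and P = 79.5.
PS = (79.5 − 66)·2.7 = 36.45.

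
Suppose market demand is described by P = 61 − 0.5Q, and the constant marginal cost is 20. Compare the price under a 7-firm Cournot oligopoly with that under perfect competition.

Cournot with 7 identical firms: the symmetric best-response condition is 61 − 4q = 20. Each firm produces q = 10.25, total output Q = 71.75, price P = 25.125.
Competitive firms price at marginal cost: P = 20, giving Q = 82.

Cournot: P = 25.125; Competition: P = 20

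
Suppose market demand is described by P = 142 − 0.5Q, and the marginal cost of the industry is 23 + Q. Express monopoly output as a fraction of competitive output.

Q_m/Q_c = 0.75

The monopolist equates marginal revenue to marginal cost: 142 − Q = 23 + Q, so Q = 59.5. From demand, P = 112.25.
Competitive equilibrium sets price equal to marginal cost: 142 − 0.5Q = 23 + Q, so Q = 238/3 and P = 307/3.
Ratio Q_m/Q_c = 59.5/(238/3) = 0.75.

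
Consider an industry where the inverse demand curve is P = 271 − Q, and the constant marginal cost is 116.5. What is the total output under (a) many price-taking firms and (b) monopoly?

Perfect competition: P = MC = 116.5, so 271 − Q = 116.5 and Q = 154.5.
The monopolist equates marginal revenue to marginal cost: 271 − 2Q = 116.5, so Q = 77.25. From demand, P = 193.75.

Competition: Q = 154.5; Monopoly: Q = 77.25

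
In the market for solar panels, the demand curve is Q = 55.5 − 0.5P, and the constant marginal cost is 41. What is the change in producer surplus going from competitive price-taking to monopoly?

Producer surplus rises by 612.5

Inverting demand: P = 111 − 2Q.
Competitive firms price at marginal cost: P = 41, giving Q = 35.
PS = (41 − 41)·35 = 0.
Monopoly sets MR = MC: 111 − 4Q = 41 ⇒ Q = 17.5, P = 111 − 2·17.5 = 76.
PS = (76 − 41)·17.5 = 612.5.
Change in producer surplus: 612.5 − 0 = 612.5.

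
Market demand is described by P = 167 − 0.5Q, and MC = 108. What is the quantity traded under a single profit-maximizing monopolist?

Q = 59

The monopolist equates marginal revenue to marginal cost: 167 − Q = 108, so Q = 59. From demand, P = 137.5.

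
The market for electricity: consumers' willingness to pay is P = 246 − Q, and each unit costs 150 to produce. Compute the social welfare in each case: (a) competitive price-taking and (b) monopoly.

Under competition P = MC = 150, so Q = (246 − 150)/1 = 96.
CS = ½·(246 − 150)·96 = 4608; PS = (150 − 150)·96 = 0; TS = 4608.
A monopolist chooses Q where MR = MC. MR = 246 − 2Q; setting this equal to 150 gives Q = 48 and P = 198.
CS = ½·(246 − 198)·48 = 1152; PS = (198 − 150)·48 = 2304; TS = 3456.

Competition: TS = 4608; Monopoly: TS = 3456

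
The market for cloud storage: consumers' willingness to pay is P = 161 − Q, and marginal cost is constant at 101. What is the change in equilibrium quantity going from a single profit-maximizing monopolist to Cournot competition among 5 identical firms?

Monopoly sets MR = MC: 161 − 2Q = 101 ⇒ Q = 30, P = 161 − 30 = 131.
In a 5-firm Cournot equilibrium, symmetry and the first-order condition give q = (161 − 101)/(6) = 10. So Q = 50 and P = 111.
Change in equilibrium quantity: 50 − 30 = 20.

Equilibrium quantity rises by 20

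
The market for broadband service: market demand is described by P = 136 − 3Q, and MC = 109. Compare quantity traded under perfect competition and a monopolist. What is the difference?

Perfect competition: P = MC = 109, so 136 − 3Q = 109 and Q = 9.
The monopolist equates marginal revenue to marginal cost: 136 − 6Q = 109, so Q = 4.5. From demand, P = 122.5.
Change in quantity traded: 4.5 − 9 = −4.5.

Q falls by 4.5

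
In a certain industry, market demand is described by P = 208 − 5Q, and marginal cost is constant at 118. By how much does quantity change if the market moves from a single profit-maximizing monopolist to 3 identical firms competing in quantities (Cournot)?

Q rises by 4.5

A monopolist chooses Q where MR = MC. MR = 208 − 10Q; setting this equal to 118 gives Q = 9 and P = 163.
In a 3-firm Cournot equilibrium, symmetry and the first-order condition give q = (208 − 118)/(20) = 4.5. So Q = 13.5 and P = 140.5.
Change in quantity: 13.5 − 9 = 4.5.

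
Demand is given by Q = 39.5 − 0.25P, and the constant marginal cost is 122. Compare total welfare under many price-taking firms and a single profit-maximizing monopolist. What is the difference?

Total welfare falls by 40.5

Inverting demand: P = 158 − 4Q.
Competitive firms price at marginal cost: P = 122, giving Q = 9.
CS = ½·(158 − 122)·9 = 162; PS = (122 − 122)·9 = 0; TS = 162.
The monopolist equates marginal revenue to marginal cost: 158 − 8Q = 122, so Q = 4.5. From demand, P = 140.
CS = ½·(158 − 140)·4.5 = 40.5; PS = (140 − 122)·4.5 = 81; TS = 121.5.
Change in total welfare: 121.5 − 162 = −40.5.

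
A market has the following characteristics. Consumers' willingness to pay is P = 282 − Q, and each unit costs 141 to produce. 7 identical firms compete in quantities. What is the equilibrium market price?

P = 158.625

With 7 symmetric Cournot firms, each firm's FOC gives 282 − 8q = 141, so q = 17.625, Q = 7·17.625 = 123.375, and P = 158.625.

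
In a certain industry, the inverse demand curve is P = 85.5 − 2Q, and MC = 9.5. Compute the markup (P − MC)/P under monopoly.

Lerner index = 0.8

Monopoly sets MR = MC: 85.5 − 4Q = 9.5 ⇒ Q = 19, P = 85.5 − 2·19 = 47.5.
Lerner index = (P − MC)/P = (47.5 − 9.5)/47.5 = 0.8.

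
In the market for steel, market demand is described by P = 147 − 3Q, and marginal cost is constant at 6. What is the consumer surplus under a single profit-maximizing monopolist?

Monopoly sets MR = MC: 147 − 6Q = 6 ⇒ Q = 23.5, P = 147 − 3·23.5 = 76.5.
CS = ½·(147 − 76.5)·23.5 = 828.375.

CS = 828.375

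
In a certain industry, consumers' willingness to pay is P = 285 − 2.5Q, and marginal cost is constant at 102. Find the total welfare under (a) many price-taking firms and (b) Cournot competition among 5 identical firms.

Competition: TS = 6697.8; Cournot: TS = 6511.75

Perfect competition: P = MC = 102, so 285 − 2.5Q = 102 and Q = 73.2.
CS = ½·(285 − 102)·73.2 = 6697.8; PS = (102 − 102)·73.2 = 0; TS = 6697.8.
Cournot with 5 identical firms: the symmetric best-response condition is 285 − 15q = 102. Each firm produces q = 12.2, total output Q = 61, price P = 132.5.
CS = ½·(285 − 132.5)·61 = 4651.25; PS = (132.5 − 102)·61 = 1860.5; TS = 6511.75.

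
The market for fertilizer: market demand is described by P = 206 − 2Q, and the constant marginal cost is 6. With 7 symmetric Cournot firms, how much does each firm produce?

With 7 symmetric Cournot firms, each firm's FOC gives 206 − 16q = 6, so q = 12.5, Q = 7·12.5 = 87.5, and P = 31.

q_i = 12.5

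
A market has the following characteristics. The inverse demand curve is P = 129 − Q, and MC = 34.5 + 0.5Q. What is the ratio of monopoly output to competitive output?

A monopolist chooses Q where MR = MC. MR = 129 − 2Q; setting this equal to 34.5 + 0.5Q gives Q = 37.8 and P = 91.2.
Under competition P = MC: 129 − Q = 34.5 + 0.5Q ⇒ Q = 63, P = 66.
Ratio Q_m/Q_c = 37.8/63 = 0.6.

Q_m/Q_c = 0.6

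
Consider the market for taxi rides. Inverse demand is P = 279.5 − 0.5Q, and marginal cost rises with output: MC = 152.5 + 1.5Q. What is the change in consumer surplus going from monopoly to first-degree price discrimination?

A monopolist chooses Q where MR = MC. MR = 279.5 − Q; setting this equal to 152.5 + 1.5Q gives Q = 50.8 and P = 254.1.
CS = ½·(279.5 − 254.1)·50.8 = 645.16.
Under first-degree price discrimination the firm charges each unit its demand price and produces up to where P = MC, i.e. Q = 63.5. Consumer surplus is zero; producer surplus equals total surplus.
CS = 0.
Change in consumer surplus: 0 − 645.16 = −645.16.

CS falls by 645.16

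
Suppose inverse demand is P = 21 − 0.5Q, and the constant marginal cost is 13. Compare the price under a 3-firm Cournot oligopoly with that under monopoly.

In a 3-firm Cournot equilibrium, symmetry and the first-order condition give q = (21 − 13)/(2) = 4. So Q = 12 and P = 15.
Monopoly sets MR = MC: 21 − Q = 13 ⇒ Q = 8, P = 21 − 0.5·8 = 17.

Cournot: P = 15; Monopoly: P = 17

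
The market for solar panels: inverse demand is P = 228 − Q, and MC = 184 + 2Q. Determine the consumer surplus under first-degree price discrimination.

Under first-degree price discrimination the firm charges each unit its demand price and produces up to where P = MC, i.e. Q = 44/3. Consumer surplus is zero; producer surplus equals total surplus.
CS = 0.

CS = 0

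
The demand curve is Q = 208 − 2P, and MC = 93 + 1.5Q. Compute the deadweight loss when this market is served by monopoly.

DWL = 1.21

Inverting demand: P = 104 − 0.5Q.
Under competition P = MC: 104 − 0.5Q = 93 + 1.5Q ⇒ Q = 5.5, P = 101.25.
Monopoly sets MR = MC: 104 − Q = 93 + 1.5Q ⇒ Q = 4.4, P = 104 − 0.5·4.4 = 101.8.
CS = ½·(104 − 101.25)·5.5 = 121/16; PS = (101.25·5.5 − 93·5.5 − ½·1.5·5.5²) = 363/16; TS = 30.25.
CS = ½·(104 − 101.8)·4.4 = 4.84; PS = (101.8·4.4 − 93·4.4 − ½·1.5·4.4²) = 24.2; TS = 29.04.
DWL = 30.25 − 29.04 = 1.21.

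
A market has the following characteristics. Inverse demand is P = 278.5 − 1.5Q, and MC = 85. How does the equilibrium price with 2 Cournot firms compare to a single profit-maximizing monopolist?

Cournot with 2 identical firms: the symmetric best-response condition is 278.5 − 4.5q = 85. Each firm produces q = 43, total output Q = 86, price P = 149.5.
A monopolist chooses Q where MR = MC. MR = 278.5 − 3Q; setting this equal to 85 gives Q = 64.5 and P = 181.75.

Cournot: P = 149.5; Monopoly: P = 181.75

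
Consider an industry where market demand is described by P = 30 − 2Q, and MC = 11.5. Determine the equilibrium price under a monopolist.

P = 20.75

A monopolist chooses Q where MR = MC. MR = 30 − 4Q; setting this equal to 11.5 gives Q = 4.625 and P = 20.75.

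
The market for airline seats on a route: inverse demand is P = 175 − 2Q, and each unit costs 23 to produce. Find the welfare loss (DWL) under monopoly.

Perfect competition: P = MC = 23, so 175 − 2Q = 23 and Q = 76.
Monopoly sets MR = MC: 175 − 4Q = 23 ⇒ Q = 38, P = 175 − 2·38 = 99.
DWL is the triangle between Q = 38 and Q = 76: ½·(76 − 38)·(99 − 23) = 1444.

DWL = 1444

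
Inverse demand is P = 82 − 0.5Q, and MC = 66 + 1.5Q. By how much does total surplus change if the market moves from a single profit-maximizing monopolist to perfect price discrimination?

Total surplus rises by 2.56

A monopolist chooses Q where MR = MC. MR = 82 − Q; setting this equal to 66 + 1.5Q gives Q = 6.4 and P = 78.8.
CS = ½·(82 − 78.8)·6.4 = 10.24; PS = (78.8·6.4 − 66·6.4 − ½·1.5·6.4²) = 51.2; TS = 61.44.
Under first-degree price discrimination the firm charges each unit its demand price and produces up to where P = MC, i.e. Q = 8. Consumer surplus is zero; producer surplus equals total surplus.
TS = 64 (equal to competitive TS).
Change in total surplus: 64 − 61.44 = 2.56.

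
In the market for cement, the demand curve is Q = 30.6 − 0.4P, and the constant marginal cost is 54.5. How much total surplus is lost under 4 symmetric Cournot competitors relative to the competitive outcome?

Inverting demand: P = 76.5 − 2.5Q.
Competitive firms price at marginal cost: P = 54.5, giving Q = 8.8.
Cournot with 4 identical firms: the symmetric best-response condition is 76.5 − 12.5q = 54.5. Each firm produces q = 1.76, total output Q = 7.04, price P = 58.9.
DWL is the triangle between Q = 7.04 and Q = 8.8: ½·(8.8 − 7.04)·(58.9 − 54.5) = 3.872.

DWL = 3.872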